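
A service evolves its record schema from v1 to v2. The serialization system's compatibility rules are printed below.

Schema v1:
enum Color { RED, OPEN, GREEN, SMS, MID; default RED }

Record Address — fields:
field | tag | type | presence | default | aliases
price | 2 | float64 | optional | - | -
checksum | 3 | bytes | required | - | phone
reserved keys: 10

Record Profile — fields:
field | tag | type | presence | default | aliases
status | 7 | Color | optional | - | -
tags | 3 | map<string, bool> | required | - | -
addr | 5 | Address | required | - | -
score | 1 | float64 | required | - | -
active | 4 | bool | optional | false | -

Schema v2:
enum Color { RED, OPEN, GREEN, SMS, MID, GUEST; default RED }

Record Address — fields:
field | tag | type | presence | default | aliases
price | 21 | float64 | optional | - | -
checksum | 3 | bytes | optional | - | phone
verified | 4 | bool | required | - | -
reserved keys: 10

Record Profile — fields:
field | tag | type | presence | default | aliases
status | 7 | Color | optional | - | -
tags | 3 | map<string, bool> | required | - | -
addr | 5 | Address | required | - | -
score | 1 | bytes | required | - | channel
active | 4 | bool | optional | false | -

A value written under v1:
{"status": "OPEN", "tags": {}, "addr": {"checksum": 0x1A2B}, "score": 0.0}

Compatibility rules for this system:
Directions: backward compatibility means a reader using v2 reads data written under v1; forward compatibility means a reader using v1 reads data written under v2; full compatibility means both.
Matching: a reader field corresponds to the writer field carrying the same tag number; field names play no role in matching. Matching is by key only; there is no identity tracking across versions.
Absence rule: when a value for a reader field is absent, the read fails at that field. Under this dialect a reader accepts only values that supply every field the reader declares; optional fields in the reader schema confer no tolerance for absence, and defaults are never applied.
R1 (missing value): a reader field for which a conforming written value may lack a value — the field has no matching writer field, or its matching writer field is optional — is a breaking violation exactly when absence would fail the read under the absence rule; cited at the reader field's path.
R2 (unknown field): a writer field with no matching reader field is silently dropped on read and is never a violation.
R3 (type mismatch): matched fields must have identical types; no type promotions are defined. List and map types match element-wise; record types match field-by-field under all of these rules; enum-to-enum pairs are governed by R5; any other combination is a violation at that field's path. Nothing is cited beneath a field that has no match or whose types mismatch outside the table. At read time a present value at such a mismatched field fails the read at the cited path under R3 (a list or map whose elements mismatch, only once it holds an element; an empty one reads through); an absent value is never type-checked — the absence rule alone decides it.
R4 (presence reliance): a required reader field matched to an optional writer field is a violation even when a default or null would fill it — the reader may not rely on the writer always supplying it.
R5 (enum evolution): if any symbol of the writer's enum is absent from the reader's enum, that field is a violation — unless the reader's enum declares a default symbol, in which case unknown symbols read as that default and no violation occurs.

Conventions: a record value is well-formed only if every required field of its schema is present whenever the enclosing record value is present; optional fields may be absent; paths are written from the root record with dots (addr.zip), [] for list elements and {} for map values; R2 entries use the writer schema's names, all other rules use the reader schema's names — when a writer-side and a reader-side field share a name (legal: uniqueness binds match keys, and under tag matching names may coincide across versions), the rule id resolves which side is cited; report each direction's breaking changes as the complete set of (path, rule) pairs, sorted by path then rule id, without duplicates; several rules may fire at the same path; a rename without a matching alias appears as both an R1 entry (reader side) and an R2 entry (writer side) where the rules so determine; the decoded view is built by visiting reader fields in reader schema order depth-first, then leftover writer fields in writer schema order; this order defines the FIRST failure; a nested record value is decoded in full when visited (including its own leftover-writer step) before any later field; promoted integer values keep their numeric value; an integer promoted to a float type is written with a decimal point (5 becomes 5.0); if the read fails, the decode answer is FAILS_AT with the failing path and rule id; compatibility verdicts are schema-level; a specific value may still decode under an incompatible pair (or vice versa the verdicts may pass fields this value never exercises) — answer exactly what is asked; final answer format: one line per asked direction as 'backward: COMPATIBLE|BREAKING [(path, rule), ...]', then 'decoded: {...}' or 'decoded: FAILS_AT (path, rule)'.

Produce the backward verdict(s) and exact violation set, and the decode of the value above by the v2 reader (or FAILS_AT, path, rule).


arrows below run writer -> reader for Profile
backward for Profile (reader v2, writer v1):
  status <- status (Color -> Color, writer optional)
  tags <- tags (map<string, bool> -> map<string, bool>, writer required)
  addr <- addr (Address -> Address, writer required)
  score <- score (float64 -> bytes, writer required)
  active <- active (bool -> bool, writer optional)
  addr.price: no writer match
  addr.checksum <- addr.checksum (bytes -> bytes, writer required)
  addr.verified: no writer match
  writer field addr.price has no reader counterpart
  breaking: (active, R1)
  breaking: (addr.price, R1)
  breaking: (addr.verified, R1)
  breaking: (score, R3)
  breaking: (status, R1)
  => 5 violation(s): backward is BREAKING for Profile
decode (reader v2):
  status := "OPEN"
  tags := {}
  read fails at addr.price under R1 (no fill)
  => FAILS_AT (addr.price, R1)
diffs on Profile not affecting the asked answer:
  field checksum in record Address: required changed to optional -> matters only for Profile's forward compatibility — outside the asked direction
  enum Color (field status in record Profile): symbol GUEST added -> fires no rule on Profile, leaving the asked answer as it is

backward: BREAKING [(active, R1), (addr.price, R1), (addr.verified, R1), (score, R3), (status, R1)]; decoded: FAILS_AT (addr.price, R1)


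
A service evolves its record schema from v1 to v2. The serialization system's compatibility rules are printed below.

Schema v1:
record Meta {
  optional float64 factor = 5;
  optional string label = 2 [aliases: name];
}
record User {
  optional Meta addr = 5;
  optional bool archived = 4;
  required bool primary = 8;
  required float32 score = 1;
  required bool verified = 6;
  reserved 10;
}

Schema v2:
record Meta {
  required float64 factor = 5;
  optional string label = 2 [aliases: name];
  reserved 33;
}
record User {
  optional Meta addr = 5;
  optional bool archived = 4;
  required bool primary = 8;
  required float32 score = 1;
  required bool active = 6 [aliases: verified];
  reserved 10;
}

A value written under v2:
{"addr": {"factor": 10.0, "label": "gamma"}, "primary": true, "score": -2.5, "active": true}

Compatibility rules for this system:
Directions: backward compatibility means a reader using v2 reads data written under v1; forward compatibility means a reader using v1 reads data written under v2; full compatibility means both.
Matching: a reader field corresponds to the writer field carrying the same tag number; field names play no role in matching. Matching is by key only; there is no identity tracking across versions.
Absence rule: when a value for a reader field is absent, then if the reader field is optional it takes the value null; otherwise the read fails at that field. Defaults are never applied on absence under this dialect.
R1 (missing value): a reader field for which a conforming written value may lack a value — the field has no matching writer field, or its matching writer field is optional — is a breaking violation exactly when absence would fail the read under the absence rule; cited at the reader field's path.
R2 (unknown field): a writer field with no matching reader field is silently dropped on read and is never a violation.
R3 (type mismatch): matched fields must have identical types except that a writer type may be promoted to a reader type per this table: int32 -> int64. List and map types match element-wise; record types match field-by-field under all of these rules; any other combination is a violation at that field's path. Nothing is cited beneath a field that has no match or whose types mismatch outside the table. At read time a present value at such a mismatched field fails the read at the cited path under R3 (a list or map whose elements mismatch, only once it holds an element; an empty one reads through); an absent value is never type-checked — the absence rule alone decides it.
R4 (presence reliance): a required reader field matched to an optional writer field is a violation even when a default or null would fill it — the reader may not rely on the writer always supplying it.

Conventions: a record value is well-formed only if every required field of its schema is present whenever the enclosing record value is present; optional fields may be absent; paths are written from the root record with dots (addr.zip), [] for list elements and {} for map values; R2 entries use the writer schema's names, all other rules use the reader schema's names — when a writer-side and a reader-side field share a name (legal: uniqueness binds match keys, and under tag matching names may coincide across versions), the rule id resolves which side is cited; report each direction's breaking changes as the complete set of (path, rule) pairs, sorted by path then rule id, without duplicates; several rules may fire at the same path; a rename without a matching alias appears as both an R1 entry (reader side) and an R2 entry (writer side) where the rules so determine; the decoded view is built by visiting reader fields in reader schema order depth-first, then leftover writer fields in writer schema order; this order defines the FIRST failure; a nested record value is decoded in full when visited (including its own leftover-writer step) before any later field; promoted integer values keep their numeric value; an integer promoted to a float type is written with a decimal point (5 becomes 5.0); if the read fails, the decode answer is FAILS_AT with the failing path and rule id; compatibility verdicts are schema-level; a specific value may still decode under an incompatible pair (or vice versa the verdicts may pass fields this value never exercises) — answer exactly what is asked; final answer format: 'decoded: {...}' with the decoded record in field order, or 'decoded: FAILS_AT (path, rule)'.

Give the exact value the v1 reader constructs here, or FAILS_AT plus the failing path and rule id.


decoded: {"addr": {"factor": 10.0, "label": "gamma"}, "archived": null, "primary": true, "score": -2.5, "verified": true}

each type pair in User: writer, then reader
decode (reader v1):
  addr.factor := 10.0
  addr.label := "gamma"
  archived := null (absent, optional -> null)
  primary := true
  score := -2.5
  verified := true (from writer active)
  => decoded: {"addr": {"factor": 10.0, "label": "gamma"}, "archived": null, "primary": true, "score": -2.5, "verified": true}
the rest of the User diff is inert for this question:
  field factor in record Meta: optional changed to required -> shifts the User verdicts, not this decode
  renamed field verified to active in record User (alias verified declared on the renamed field) -> fires no rule on User under this dialect and leaves the result unchanged


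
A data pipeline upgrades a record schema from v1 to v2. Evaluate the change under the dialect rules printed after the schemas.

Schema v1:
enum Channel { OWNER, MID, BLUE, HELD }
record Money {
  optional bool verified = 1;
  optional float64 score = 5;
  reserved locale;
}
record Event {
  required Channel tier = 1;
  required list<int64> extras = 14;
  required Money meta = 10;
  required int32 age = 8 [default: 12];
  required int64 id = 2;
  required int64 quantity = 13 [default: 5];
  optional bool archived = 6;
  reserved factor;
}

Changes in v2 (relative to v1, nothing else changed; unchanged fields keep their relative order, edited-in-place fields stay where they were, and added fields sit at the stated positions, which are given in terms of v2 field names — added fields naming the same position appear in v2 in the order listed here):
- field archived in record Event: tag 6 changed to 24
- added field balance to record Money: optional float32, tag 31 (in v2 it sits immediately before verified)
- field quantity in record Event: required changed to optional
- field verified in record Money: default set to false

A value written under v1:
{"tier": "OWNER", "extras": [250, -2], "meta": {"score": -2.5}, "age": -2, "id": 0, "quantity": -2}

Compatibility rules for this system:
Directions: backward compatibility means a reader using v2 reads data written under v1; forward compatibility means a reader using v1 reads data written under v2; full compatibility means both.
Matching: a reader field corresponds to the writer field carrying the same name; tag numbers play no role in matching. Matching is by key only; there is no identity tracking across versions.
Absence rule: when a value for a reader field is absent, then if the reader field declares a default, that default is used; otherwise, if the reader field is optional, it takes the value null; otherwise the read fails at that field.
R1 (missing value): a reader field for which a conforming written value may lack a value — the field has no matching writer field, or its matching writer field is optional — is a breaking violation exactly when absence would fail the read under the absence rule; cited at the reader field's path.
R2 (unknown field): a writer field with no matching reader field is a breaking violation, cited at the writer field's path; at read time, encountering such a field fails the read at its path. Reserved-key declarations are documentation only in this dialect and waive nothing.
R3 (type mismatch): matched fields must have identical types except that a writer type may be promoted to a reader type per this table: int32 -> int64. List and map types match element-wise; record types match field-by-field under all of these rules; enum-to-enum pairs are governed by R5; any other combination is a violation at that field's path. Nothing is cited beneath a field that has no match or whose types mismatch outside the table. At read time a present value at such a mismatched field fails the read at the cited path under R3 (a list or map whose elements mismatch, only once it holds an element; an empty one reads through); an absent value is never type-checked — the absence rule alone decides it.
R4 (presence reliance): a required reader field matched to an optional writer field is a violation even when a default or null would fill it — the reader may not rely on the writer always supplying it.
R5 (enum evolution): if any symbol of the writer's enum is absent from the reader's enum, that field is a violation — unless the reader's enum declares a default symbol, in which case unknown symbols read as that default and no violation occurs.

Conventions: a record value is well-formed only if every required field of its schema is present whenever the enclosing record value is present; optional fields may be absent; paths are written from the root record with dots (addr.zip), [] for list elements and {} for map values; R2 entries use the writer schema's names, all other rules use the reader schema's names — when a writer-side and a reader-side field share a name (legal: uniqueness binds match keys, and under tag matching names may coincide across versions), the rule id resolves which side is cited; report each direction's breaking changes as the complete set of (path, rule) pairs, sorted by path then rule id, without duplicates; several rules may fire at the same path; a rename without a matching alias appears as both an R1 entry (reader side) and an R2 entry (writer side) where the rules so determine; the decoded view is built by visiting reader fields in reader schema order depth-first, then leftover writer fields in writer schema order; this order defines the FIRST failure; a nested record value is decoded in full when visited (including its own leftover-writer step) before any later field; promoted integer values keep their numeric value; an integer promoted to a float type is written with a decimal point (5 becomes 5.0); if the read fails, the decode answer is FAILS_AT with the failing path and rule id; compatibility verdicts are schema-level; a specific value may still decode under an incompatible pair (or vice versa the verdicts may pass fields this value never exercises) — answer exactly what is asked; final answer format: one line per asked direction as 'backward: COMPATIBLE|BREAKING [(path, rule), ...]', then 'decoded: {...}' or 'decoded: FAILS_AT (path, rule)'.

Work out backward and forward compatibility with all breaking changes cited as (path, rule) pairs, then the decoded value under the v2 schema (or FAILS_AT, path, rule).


arrows below run writer -> reader for Event
backward on Event — v2 reading data written by v1:
  tier: Channel -> Channel, writer required; from tier
  extras: list<int64> -> list<int64>, writer required; from extras
  meta: Money -> Money, writer required; from meta
  age: int32 -> int32, writer required; from age
  id: int64 -> int64, writer required; from id
  quantity: int64 -> int64, writer required; from quantity
  archived: bool -> bool, writer optional; from archived
  meta.balance: no writer match
  meta.verified: bool -> bool, writer optional; from meta.verified
  meta.score: float64 -> float64, writer optional; from meta.score
  nothing fires on Event: backward is COMPATIBLE
forward on Event — v1 reading data written by v2:
  tier: Channel -> Channel, writer required; from tier
  extras: list<int64> -> list<int64>, writer required; from extras
  meta: Money -> Money, writer required; from meta
  age: int32 -> int32, writer required; from age
  id: int64 -> int64, writer required; from id
  quantity: int64 -> int64, writer optional; from quantity
  archived: bool -> bool, writer optional; from archived
  meta.verified: bool -> bool, writer optional; from meta.verified
  meta.score: float64 -> float64, writer optional; from meta.score
  leftover writer field: meta.balance
  R2 fires at meta.balance
  R4 fires at quantity
  => forward: BREAKING (2)
decode (reader v2):
  tier := "OWNER"
  extras := [250, -2]
  meta.balance := null (absent, optional -> null)
  meta.verified := false (absent -> default)
  meta.score := -2.5
  age := -2
  id := 0
  quantity := -2
  archived := null (absent, optional -> null)
  => decoded: {"tier": "OWNER", "extras": [250, -2], "meta": {"balance": null, "verified": false, "score": -2.5}, "age": -2, "id": 0, "quantity": -2, "archived": null}

backward: COMPATIBLE []; forward: BREAKING [(meta.balance, R2), (quantity, R4)]; decoded: {"tier": "OWNER", "extras": [250, -2], "meta": {"balance": null, "verified": false, "score": -2.5}, "age": -2, "id": 0, "quantity": -2, "archived": null}


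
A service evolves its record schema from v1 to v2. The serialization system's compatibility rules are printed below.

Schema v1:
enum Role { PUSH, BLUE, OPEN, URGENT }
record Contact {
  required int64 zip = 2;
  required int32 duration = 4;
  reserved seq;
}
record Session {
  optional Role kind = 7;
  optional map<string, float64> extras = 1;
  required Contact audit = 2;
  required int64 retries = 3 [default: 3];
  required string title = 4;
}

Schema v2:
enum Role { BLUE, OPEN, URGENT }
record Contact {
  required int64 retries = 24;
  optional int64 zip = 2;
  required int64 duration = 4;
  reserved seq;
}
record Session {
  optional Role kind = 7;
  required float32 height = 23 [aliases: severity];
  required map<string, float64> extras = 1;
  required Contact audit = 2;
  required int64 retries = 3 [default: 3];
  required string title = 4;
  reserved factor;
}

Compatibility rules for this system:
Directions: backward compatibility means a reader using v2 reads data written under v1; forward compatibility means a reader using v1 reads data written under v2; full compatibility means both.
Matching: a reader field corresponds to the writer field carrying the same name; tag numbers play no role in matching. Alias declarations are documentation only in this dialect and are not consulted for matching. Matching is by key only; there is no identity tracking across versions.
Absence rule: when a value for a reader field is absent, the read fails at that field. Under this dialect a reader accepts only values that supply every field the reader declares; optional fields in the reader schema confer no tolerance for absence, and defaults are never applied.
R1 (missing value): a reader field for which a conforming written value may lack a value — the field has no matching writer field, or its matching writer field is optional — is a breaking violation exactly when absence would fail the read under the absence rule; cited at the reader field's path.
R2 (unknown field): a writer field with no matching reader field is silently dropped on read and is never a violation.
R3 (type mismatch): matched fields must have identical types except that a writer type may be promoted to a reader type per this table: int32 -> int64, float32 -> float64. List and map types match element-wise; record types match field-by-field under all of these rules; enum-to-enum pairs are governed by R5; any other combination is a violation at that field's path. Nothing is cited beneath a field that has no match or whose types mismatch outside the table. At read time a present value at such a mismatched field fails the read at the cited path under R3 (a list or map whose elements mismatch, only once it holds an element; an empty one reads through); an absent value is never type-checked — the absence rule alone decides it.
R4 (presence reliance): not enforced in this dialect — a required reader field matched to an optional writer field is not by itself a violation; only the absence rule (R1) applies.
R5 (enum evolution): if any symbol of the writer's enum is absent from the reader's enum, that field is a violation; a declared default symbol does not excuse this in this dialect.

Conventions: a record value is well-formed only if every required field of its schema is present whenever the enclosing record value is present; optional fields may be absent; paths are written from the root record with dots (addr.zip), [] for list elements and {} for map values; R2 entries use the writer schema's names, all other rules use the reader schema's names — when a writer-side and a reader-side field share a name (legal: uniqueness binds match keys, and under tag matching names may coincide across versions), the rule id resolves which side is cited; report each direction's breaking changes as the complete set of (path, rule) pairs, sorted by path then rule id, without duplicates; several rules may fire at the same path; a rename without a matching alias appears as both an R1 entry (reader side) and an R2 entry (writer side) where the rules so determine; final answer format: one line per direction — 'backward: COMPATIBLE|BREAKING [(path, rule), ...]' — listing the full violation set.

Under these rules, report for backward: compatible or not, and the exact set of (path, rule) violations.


the writer's type comes first in each Session pair
backward pass over Session, reader schema v2, writer schema v1:
  kind: paired with writer kind (Role -> Role; writer optional)
  height has no writer counterpart
  extras: paired with writer extras (map<string, float64> -> map<string, float64>; writer optional)
  audit: paired with writer audit (Contact -> Contact; writer required)
  retries: paired with writer retries (int64 -> int64; writer required)
  title: paired with writer title (string -> string; writer required)
  audit.retries has no writer counterpart
  audit.zip: paired with writer audit.zip (int64 -> int64; writer required)
  audit.duration: paired with writer audit.duration (int32 -> int64; writer required)
  rule R1 violated at audit.retries
  rule R1 violated at extras
  rule R1 violated at height
  rule R1 violated at kind
  rule R5 violated at kind
  => backward: BREAKING (5)
remaining Session differences; none change what is asked:
  field zip in record Contact: required changed to optional -> affects forward compatibility only, which is not asked
  field extras in record Session: optional changed to required -> affects forward compatibility only, which is not asked
  field duration in record Contact: type int32 changed to int64 -> affects forward compatibility only, which is not asked

backward: BREAKING [(audit.retries, R1), (extras, R1), (height, R1), (kind, R1), (kind, R5)]


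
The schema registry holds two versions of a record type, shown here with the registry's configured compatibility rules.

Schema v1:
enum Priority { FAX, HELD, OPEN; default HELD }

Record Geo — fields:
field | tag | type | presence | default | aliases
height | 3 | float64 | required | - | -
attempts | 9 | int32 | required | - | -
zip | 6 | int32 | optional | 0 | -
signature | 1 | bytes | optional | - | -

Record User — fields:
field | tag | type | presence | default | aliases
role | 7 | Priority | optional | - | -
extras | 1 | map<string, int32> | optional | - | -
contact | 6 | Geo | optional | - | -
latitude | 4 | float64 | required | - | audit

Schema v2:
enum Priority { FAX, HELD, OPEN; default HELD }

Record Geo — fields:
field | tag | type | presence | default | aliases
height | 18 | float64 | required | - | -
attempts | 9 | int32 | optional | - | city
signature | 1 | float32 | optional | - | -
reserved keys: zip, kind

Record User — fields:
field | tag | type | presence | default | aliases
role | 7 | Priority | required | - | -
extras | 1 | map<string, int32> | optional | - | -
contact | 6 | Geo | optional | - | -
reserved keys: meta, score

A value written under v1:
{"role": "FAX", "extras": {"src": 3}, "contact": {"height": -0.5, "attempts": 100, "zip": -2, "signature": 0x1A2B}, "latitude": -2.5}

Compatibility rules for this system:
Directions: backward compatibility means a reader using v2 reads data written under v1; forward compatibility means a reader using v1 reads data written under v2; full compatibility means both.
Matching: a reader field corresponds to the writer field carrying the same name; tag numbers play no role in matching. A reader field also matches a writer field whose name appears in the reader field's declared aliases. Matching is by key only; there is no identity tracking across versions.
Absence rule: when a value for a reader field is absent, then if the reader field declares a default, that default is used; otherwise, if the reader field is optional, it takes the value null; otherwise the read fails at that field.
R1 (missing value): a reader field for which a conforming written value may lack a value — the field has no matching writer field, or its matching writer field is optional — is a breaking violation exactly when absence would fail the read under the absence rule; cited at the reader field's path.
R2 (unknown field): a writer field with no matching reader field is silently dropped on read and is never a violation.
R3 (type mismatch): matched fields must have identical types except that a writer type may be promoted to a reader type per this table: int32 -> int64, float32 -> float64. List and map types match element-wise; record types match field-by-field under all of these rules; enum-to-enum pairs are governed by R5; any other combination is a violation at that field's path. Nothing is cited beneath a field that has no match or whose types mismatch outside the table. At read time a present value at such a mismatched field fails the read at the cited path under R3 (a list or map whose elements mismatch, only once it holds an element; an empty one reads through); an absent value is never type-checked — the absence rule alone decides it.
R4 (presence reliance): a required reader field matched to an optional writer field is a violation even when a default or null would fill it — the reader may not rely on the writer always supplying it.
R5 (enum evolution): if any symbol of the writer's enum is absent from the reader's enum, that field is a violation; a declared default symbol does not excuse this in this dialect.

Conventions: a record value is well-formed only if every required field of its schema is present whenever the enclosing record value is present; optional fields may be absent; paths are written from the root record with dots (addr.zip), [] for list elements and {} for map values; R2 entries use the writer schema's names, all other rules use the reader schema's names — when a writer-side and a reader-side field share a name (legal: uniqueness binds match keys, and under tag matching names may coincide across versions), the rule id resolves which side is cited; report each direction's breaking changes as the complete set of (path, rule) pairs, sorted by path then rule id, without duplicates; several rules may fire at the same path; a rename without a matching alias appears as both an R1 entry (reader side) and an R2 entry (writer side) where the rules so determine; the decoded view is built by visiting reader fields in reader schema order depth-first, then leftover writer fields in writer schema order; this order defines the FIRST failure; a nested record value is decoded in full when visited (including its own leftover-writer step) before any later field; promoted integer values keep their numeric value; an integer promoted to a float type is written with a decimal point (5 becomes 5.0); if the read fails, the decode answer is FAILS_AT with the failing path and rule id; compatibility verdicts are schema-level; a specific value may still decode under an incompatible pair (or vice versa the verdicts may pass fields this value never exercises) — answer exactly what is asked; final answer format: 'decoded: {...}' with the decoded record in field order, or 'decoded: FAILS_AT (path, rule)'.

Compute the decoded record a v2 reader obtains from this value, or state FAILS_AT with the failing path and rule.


each type pair in User: writer, then reader
decode (reader v2):
  role := "FAX"
  extras := {"src": 3}
  contact.height := -0.5
  contact.attempts := 100
  read fails at contact.signature under R3
  => FAILS_AT (contact.signature, R3)
the other User changes do not affect what is asked:
  field attempts in record Geo: required changed to optional -> shifts the User verdicts, not this decode
  removed field latitude from record User -> shifts the User verdicts, not this decode
  field height in record Geo: tag 3 changed to 18 -> triggers nothing under the printed rules; the User answer is the same either way
  removed field zip from record Geo (its key "zip" joins the reserved list) -> triggers nothing under the printed rules; the User answer is the same either way
  field role in record User: optional changed to required -> shifts the User verdicts, not this decode

decoded: FAILS_AT (contact.signature, R3)


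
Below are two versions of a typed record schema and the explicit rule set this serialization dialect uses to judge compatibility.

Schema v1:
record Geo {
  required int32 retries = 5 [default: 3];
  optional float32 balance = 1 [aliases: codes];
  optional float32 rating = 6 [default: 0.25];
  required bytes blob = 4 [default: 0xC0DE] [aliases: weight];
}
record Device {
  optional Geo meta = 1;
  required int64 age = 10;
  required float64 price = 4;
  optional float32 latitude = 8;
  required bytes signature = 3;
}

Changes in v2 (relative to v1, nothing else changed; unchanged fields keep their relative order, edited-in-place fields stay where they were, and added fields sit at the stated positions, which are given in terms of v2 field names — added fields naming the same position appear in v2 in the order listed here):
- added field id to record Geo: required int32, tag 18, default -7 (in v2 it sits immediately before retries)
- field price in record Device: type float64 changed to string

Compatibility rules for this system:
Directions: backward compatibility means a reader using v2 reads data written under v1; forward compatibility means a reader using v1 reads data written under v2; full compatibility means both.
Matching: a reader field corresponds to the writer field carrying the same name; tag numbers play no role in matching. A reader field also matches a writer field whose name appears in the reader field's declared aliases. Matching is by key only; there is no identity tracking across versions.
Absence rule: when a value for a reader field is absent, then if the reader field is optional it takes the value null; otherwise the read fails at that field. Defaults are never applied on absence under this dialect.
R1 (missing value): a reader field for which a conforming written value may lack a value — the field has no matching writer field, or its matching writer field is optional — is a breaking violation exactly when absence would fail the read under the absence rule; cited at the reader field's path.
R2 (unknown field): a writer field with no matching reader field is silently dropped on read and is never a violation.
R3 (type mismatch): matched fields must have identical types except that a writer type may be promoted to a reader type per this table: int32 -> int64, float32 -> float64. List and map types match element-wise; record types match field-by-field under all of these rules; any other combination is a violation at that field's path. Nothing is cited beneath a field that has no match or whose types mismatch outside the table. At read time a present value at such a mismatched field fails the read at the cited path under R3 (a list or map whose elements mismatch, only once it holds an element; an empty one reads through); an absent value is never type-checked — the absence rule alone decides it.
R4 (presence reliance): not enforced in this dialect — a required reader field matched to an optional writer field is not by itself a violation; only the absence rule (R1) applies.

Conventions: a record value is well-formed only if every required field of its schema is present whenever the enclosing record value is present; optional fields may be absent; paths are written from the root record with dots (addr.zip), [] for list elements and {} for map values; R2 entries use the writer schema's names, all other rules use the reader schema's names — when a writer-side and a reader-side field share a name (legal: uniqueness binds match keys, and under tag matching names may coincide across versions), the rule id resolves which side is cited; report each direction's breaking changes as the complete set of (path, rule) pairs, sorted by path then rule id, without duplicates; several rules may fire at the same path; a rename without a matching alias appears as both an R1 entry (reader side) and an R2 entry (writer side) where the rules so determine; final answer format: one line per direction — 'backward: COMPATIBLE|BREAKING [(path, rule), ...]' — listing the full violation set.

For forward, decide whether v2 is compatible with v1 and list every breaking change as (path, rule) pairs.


forward: BREAKING [(price, R3)]

arrows below run writer -> reader for Device
forward for Device (reader v1, writer v2):
  writer optional, Geo -> Geo: reader meta maps from writer meta
  writer required, int64 -> int64: reader age maps from writer age
  writer required, string -> float64: reader price maps from writer price
  writer optional, float32 -> float32: reader latitude maps from writer latitude
  writer required, bytes -> bytes: reader signature maps from writer signature
  writer required, int32 -> int32: reader meta.retries maps from writer meta.retries
  writer optional, float32 -> float32: reader meta.balance maps from writer meta.balance
  writer optional, float32 -> float32: reader meta.rating maps from writer meta.rating
  writer required, bytes -> bytes: reader meta.blob maps from writer meta.blob
  meta.id (writer side), unknown to reader
  violation R3 at price
  => forward: BREAKING (1)
diffs on Device not affecting the asked answer:
  added field id to record Geo: required int32, tag 18, default -7 (in v2 it sits immediately before retries) -> matters only for Device's backward compatibility — outside the asked direction


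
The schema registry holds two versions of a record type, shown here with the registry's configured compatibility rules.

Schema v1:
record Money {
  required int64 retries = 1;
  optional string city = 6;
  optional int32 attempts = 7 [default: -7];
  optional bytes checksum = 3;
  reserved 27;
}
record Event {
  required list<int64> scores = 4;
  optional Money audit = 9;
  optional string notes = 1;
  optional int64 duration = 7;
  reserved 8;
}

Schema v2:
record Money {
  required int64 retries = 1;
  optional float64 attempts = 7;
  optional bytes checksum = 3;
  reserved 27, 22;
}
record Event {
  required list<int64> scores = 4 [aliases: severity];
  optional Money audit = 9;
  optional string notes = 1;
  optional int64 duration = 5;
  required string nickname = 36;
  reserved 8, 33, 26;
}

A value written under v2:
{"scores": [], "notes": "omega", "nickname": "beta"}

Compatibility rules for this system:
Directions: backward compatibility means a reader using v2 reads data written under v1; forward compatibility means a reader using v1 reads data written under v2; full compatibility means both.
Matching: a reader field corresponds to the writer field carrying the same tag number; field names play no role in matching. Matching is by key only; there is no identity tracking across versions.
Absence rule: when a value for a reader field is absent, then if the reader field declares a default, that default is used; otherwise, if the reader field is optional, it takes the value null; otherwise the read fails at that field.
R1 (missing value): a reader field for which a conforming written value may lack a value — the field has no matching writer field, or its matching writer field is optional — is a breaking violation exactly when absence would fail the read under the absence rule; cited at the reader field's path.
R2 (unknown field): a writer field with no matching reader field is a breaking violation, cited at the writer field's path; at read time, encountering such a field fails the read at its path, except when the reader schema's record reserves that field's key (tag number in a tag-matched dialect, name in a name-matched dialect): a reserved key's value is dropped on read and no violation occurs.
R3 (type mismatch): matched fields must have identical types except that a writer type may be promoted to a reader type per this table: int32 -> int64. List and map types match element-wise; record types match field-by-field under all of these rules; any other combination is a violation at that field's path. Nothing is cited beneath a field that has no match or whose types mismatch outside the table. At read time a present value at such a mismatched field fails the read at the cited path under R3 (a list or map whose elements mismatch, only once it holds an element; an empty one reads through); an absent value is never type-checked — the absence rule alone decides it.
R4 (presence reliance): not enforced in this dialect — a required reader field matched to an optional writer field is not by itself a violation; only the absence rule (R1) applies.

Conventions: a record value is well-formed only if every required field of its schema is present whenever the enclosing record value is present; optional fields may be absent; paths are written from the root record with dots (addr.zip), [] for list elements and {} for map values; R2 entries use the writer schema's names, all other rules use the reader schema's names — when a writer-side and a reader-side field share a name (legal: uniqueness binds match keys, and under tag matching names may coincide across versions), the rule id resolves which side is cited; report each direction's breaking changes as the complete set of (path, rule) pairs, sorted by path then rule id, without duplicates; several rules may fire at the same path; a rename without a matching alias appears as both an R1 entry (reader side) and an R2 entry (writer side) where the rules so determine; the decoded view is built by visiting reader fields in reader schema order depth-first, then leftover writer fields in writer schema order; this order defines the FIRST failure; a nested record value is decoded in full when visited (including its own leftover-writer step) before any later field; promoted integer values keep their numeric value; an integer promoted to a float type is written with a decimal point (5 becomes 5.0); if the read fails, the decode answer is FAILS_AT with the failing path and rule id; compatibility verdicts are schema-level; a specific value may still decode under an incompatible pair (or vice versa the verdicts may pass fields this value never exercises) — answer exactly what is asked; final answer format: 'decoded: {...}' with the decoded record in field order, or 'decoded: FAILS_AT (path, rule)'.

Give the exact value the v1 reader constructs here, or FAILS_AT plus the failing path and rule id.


each type pair in Event: writer, then reader
decode (reader v1):
  scores := []
  audit := null (absent, optional -> null)
  notes := "omega"
  duration := null (absent, optional -> null)
  read fails at nickname under R2 (unknown field)
  => FAILS_AT (nickname, R2)
diffs on Event not affecting the asked answer:
  field duration in record Event: tag 7 changed to 5 -> a verdict-level change on Event — the shown value reads the same
  field attempts in record Money: type int32 changed to float64 (its default is dropped) -> a verdict-level change on Event — the shown value reads the same
  removed field city from record Money -> a verdict-level change on Event — the shown value reads the same

decoded: FAILS_AT (nickname, R2)
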